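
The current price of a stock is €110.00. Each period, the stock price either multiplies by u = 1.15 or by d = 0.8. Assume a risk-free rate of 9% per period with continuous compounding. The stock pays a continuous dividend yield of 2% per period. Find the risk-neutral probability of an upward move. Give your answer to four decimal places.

Per-period risk-free factor R = e^0.09 = 1.0942; dividend-adjusted growth = e^(0.09−0.02) = 1.0725.
Risk-neutral probability p = (1.0725 − 0.8)/(1.15 − 0.8) = 0.2725/0.3500 = 0.7786

p = 0.7786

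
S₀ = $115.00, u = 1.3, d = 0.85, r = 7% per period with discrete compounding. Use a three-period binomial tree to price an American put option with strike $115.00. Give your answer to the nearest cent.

Risk-neutral probability p = (1 + 0.07 − 0.85)/(1.3 − 0.85) = 0.2200/0.4500 = 0.4889
Terminal stock prices: S_uuu = 252.7, S_uud = 165.2, S_udd = 108, S_ddd = 70.62
Terminal payoffs (K − S): max(-137.7, 0) = 0, max(-50.2, 0) = 0, max(6.986, 0) = 6.986, max(44.38, 0) = 44.38
Node uu (S = 194.4): continuation = 1/1.07·[0.4889·0.0000 + 0.5111·0.0000] = 0.0000; exercise value = 0.0000 ≤ continuation, so V_uu = 0.0000
Node ud (S = 127.1): continuation = 1/1.07·[0.4889·0.0000 + 0.5111·6.9863] = 3.3371; exercise value = 0.0000 ≤ continuation, so V_ud = 3.3371
Node dd (S = 83.09): continuation = 1/1.07·[0.4889·6.9863 + 0.5111·44.3756] = 24.3891; exercise value = 31.9125 > continuation, so V_dd = 31.9125 (exercise)
Node u (S = 149.5): continuation = 1/1.07·[0.4889·0.0000 + 0.5111·3.3371] = 1.5941; exercise value = 0.0000 ≤ continuation, so V_u = 1.5941
Node d (S = 97.75): continuation = 1/1.07·[0.4889·3.3371 + 0.5111·31.9125] = 16.7685; exercise value = 17.2500 > continuation, so V_d = 17.2500 (exercise)
Node 0 (S = 115): continuation = 1/1.07·[0.4889·1.5941 + 0.5111·17.2500] = 8.9682; exercise value = 0.0000 ≤ continuation, so V_0 = 8.9682

$8.97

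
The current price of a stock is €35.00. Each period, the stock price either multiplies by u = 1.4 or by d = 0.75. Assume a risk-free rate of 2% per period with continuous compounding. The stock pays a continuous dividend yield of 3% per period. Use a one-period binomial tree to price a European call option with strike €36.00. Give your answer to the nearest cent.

Per-period risk-free factor R = e^0.02 = 1.0202; dividend-adjusted growth = e^(0.02−0.03) = 0.9900.
Risk-neutral probability p = (0.9900 − 0.75)/(1.4 − 0.75) = 0.2400/0.6500 = 0.3693
Terminal stock prices: S_u = 49, S_d = 26.25
Terminal payoffs (S − K): max(13, 0) = 13, max(-9.75, 0) = 0
Node 0 (S = 35): V_0 = e^(−0.02)·[0.3693·13.0000 + 0.6307·0.0000] = 4.7059

€4.71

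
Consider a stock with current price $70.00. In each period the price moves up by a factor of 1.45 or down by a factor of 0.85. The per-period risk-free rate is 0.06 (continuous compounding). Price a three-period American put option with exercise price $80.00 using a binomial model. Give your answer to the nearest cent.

$13.31

Risk-neutral probability p = (e^0.06 − 0.85)/(1.45 − 0.85) = 0.2118/0.6000 = 0.3531
Terminal stock prices: S_uuu = 213.4, S_uud = 125.1, S_udd = 73.33, S_ddd = 42.99
Terminal payoffs (K − S): max(-133.4, 0) = 0, max(-45.1, 0) = 0, max(6.666, 0) = 6.666, max(37.01, 0) = 37.01
Node uu (S = 147.2): continuation = e^(−0.06)·[0.3531·0.0000 + 0.6469·0.0000] = 0.0000; exercise value = 0.0000 ≤ continuation, so V_uu = 0.0000
Node ud (S = 86.27): continuation = e^(−0.06)·[0.3531·0.0000 + 0.6469·6.6663] = 4.0615; exercise value = 0.0000 ≤ continuation, so V_ud = 4.0615
Node dd (S = 50.57): continuation = e^(−0.06)·[0.3531·6.6663 + 0.6469·37.0113] = 24.7662; exercise value = 29.4250 > continuation, so V_dd = 29.4250 (exercise)
Node u (S = 101.5): continuation = e^(−0.06)·[0.3531·0.0000 + 0.6469·4.0615] = 2.4745; exercise value = 0.0000 ≤ continuation, so V_u = 2.4745
Node d (S = 59.5): continuation = e^(−0.06)·[0.3531·4.0615 + 0.6469·29.4250] = 19.2781; exercise value = 20.5000 > continuation, so V_d = 20.5000 (exercise)
Node 0 (S = 70): continuation = e^(−0.06)·[0.3531·2.4745 + 0.6469·20.5000] = 13.3127; exercise value = 10.0000 ≤ continuation, so V_0 = 13.3127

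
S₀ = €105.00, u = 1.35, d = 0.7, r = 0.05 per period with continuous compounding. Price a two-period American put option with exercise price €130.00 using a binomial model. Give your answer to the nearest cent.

Risk-neutral probability p = (e^0.05 − 0.7)/(1.35 − 0.7) = 0.3513/0.6500 = 0.5404
Terminal stock prices: S_uu = 191.4, S_ud = 99.22, S_dd = 51.45
Terminal payoffs (K − S): max(-61.36, 0) = 0, max(30.78, 0) = 30.78, max(78.55, 0) = 78.55
Node u (S = 141.8): continuation = e^(−0.05)·[0.5404·0.0000 + 0.4596·30.7750] = 13.4539; exercise value = 0.0000 ≤ continuation, so V_u = 13.4539
Node d (S = 73.5): continuation = e^(−0.05)·[0.5404·30.7750 + 0.4596·78.5500] = 50.1598; exercise value = 56.5000 > continuation, so V_d = 56.5000 (exercise)
Node 0 (S = 105): continuation = e^(−0.05)·[0.5404·13.4539 + 0.4596·56.5000] = 31.6161; exercise value = 25.0000 ≤ continuation, so V_0 = 31.6161

€31.62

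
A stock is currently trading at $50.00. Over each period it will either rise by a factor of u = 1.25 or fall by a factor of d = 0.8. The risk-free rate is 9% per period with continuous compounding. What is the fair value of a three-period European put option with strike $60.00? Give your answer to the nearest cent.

Risk-neutral probability p = (e^0.09 − 0.8)/(1.25 − 0.8) = 0.2942/0.4500 = 0.6537
Terminal stock prices: S_uuu = 97.66, S_uud = 62.5, S_udd = 40, S_ddd = 25.6
Terminal payoffs (K − S): max(-37.66, 0) = 0, max(-2.5, 0) = 0, max(20, 0) = 20, max(34.4, 0) = 34.4
Node uu (S = 78.12): V_uu = e^(−0.09)·[0.6537·0.0000 + 0.3463·0.0000] = 0.0000
Node ud (S = 50): V_ud = e^(−0.09)·[0.6537·0.0000 + 0.3463·20.0000] = 6.3295
Node dd (S = 32): V_dd = e^(−0.09)·[0.6537·20.0000 + 0.3463·34.4000] = 22.8359
Node u (S = 62.5): V_u = e^(−0.09)·[0.6537·0.0000 + 0.3463·6.3295] = 2.0031
Node d (S = 40): V_d = e^(−0.09)·[0.6537·6.3295 + 0.3463·22.8359] = 11.0086
Node 0 (S = 50): V_0 = e^(−0.09)·[0.6537·2.0031 + 0.3463·11.0086] = 4.6807

$4.68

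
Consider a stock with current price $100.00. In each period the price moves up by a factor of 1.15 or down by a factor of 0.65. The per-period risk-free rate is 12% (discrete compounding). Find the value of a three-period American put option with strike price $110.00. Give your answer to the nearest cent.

Risk-neutral probability p = (1 + 0.12 − 0.65)/(1.15 − 0.65) = 0.4700/0.5000 = 0.9400
Terminal stock prices: S_uuu = 152.1, S_uud = 85.96, S_udd = 48.59, S_ddd = 27.46
Terminal payoffs (K − S): max(-42.09, 0) = 0, max(24.04, 0) = 24.04, max(61.41, 0) = 61.41, max(82.54, 0) = 82.54
Node uu (S = 132.2): continuation = 1/1.12·[0.9400·0.0000 + 0.0600·24.0375] = 1.2877; exercise value = 0.0000 ≤ continuation, so V_uu = 1.2877
Node ud (S = 74.75): continuation = 1/1.12·[0.9400·24.0375 + 0.0600·61.4125] = 23.4643; exercise value = 35.2500 > continuation, so V_ud = 35.2500 (exercise)
Node dd (S = 42.25): continuation = 1/1.12·[0.9400·61.4125 + 0.0600·82.5375] = 55.9643; exercise value = 67.7500 > continuation, so V_dd = 67.7500 (exercise)
Node u (S = 115): continuation = 1/1.12·[0.9400·1.2877 + 0.0600·35.2500] = 2.9692; exercise value = 0.0000 ≤ continuation, so V_u = 2.9692
Node d (S = 65): continuation = 1/1.12·[0.9400·35.2500 + 0.0600·67.7500] = 33.2143; exercise value = 45.0000 > continuation, so V_d = 45.0000 (exercise)
Node 0 (S = 100): continuation = 1/1.12·[0.9400·2.9692 + 0.0600·45.0000] = 4.9027; exercise value = 10.0000 > continuation, so V_0 = 10.0000 (exercise)

$10.00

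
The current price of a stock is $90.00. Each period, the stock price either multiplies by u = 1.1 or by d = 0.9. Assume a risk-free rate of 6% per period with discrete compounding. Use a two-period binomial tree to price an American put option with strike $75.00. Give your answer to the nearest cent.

$0.07

Risk-neutral probability p = (1 + 0.06 − 0.9)/(1.1 − 0.9) = 0.1600/0.2000 = 0.8000
Terminal stock prices: S_uu = 108.9, S_ud = 89.1, S_dd = 72.9
Terminal payoffs (K − S): max(-33.9, 0) = 0, max(-14.1, 0) = 0, max(2.1, 0) = 2.1
Node u (S = 99): continuation = 1/1.06·[0.8000·0.0000 + 0.2000·0.0000] = 0.0000; exercise value = 0.0000 ≤ continuation, so V_u = 0.0000
Node d (S = 81): continuation = 1/1.06·[0.8000·0.0000 + 0.2000·2.1000] = 0.3962; exercise value = 0.0000 ≤ continuation, so V_d = 0.3962
Node 0 (S = 90): continuation = 1/1.06·[0.8000·0.0000 + 0.2000·0.3962] = 0.0748; exercise value = 0.0000 ≤ continuation, so V_0 = 0.0748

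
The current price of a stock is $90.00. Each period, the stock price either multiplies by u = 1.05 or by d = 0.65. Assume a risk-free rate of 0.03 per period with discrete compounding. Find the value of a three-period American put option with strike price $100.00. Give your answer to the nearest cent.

Risk-neutral probability p = (1 + 0.03 − 0.65)/(1.05 − 0.65) = 0.3800/0.4000 = 0.9500
Terminal stock prices: S_uuu = 104.2, S_uud = 64.5, S_udd = 39.93, S_ddd = 24.72
Terminal payoffs (K − S): max(-4.186, 0) = 0, max(35.5, 0) = 35.5, max(60.07, 0) = 60.07, max(75.28, 0) = 75.28
Node uu (S = 99.23): continuation = 1/1.03·[0.9500·0.0000 + 0.0500·35.5037] = 1.7235; exercise value = 0.7750 ≤ continuation, so V_uu = 1.7235
Node ud (S = 61.43): continuation = 1/1.03·[0.9500·35.5037 + 0.0500·60.0737] = 35.6624; exercise value = 38.5750 > continuation, so V_ud = 38.5750 (exercise)
Node dd (S = 38.03): continuation = 1/1.03·[0.9500·60.0737 + 0.0500·75.2837] = 59.0624; exercise value = 61.9750 > continuation, so V_dd = 61.9750 (exercise)
Node u (S = 94.5): continuation = 1/1.03·[0.9500·1.7235 + 0.0500·38.5750] = 3.4622; exercise value = 5.5000 > continuation, so V_u = 5.5000 (exercise)
Node d (S = 58.5): continuation = 1/1.03·[0.9500·38.5750 + 0.0500·61.9750] = 38.5874; exercise value = 41.5000 > continuation, so V_d = 41.5000 (exercise)
Node 0 (S = 90): continuation = 1/1.03·[0.9500·5.5000 + 0.0500·41.5000] = 7.0874; exercise value = 10.0000 > continuation, so V_0 = 10.0000 (exercise)

$10.00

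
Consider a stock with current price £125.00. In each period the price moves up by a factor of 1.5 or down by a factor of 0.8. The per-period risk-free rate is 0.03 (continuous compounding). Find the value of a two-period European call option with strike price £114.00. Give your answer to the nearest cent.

Risk-neutral probability p = (e^0.03 − 0.8)/(1.5 − 0.8) = 0.2305/0.7000 = 0.3292
Terminal stock prices: S_uu = 281.2, S_ud = 150, S_dd = 80
Terminal payoffs (S − K): max(167.2, 0) = 167.2, max(36, 0) = 36, max(-34, 0) = 0
Node u (S = 187.5): V_u = e^(−0.03)·[0.3292·167.2500 + 0.6708·36.0000] = 76.8692
Node d (S = 100): V_d = e^(−0.03)·[0.3292·36.0000 + 0.6708·0.0000] = 11.5017
Node 0 (S = 125): V_0 = e^(−0.03)·[0.3292·76.8692 + 0.6708·11.5017] = 32.0461

£32.05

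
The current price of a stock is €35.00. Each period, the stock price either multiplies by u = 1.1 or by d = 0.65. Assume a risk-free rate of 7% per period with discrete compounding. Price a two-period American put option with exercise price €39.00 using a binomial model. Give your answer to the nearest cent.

€4.00

Risk-neutral probability p = (1 + 0.07 − 0.65)/(1.1 − 0.65) = 0.4200/0.4500 = 0.9333
Terminal stock prices: S_uu = 42.35, S_ud = 25.03, S_dd = 14.79
Terminal payoffs (K − S): max(-3.35, 0) = 0, max(13.97, 0) = 13.97, max(24.21, 0) = 24.21
Node u (S = 38.5): continuation = 1/1.07·[0.9333·0.0000 + 0.0667·13.9750] = 0.8707; exercise value = 0.5000 ≤ continuation, so V_u = 0.8707
Node d (S = 22.75): continuation = 1/1.07·[0.9333·13.9750 + 0.0667·24.2125] = 13.6986; exercise value = 16.2500 > continuation, so V_d = 16.2500 (exercise)
Node 0 (S = 35): continuation = 1/1.07·[0.9333·0.8707 + 0.0667·16.2500] = 1.7720; exercise value = 4.0000 > continuation, so V_0 = 4.0000 (exercise)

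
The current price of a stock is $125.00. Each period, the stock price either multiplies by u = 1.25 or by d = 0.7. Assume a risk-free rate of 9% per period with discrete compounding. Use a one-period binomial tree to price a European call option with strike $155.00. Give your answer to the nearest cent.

Risk-neutral probability p = (1 + 0.09 − 0.7)/(1.25 − 0.7) = 0.3900/0.5500 = 0.7091
Terminal stock prices: S_u = 156.2, S_d = 87.5
Terminal payoffs (S − K): max(1.25, 0) = 1.25, max(-67.5, 0) = 0
Node 0 (S = 125): V_0 = 1/1.09·[0.7091·1.2500 + 0.2909·0.0000] = 0.8132

$0.81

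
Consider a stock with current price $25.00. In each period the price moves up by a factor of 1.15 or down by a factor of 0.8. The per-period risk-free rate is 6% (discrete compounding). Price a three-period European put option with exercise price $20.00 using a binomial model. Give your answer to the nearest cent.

Risk-neutral probability p = (1 + 0.06 − 0.8)/(1.15 − 0.8) = 0.2600/0.3500 = 0.7429
Terminal stock prices: S_uuu = 38.02, S_uud = 26.45, S_udd = 18.4, S_ddd = 12.8
Terminal payoffs (K − S): max(-18.02, 0) = 0, max(-6.45, 0) = 0, max(1.6, 0) = 1.6, max(7.2, 0) = 7.2
Node uu (S = 33.06): V_uu = 1/1.06·[0.7429·0.0000 + 0.2571·0.0000] = 0.0000
Node ud (S = 23): V_ud = 1/1.06·[0.7429·0.0000 + 0.2571·1.6000] = 0.3881
Node dd (S = 16): V_dd = 1/1.06·[0.7429·1.6000 + 0.2571·7.2000] = 2.8679
Node u (S = 28.75): V_u = 1/1.06·[0.7429·0.0000 + 0.2571·0.3881] = 0.0942
Node d (S = 20): V_d = 1/1.06·[0.7429·0.3881 + 0.2571·2.8679] = 0.9677
Node 0 (S = 25): V_0 = 1/1.06·[0.7429·0.0942 + 0.2571·0.9677] = 0.3007

$0.30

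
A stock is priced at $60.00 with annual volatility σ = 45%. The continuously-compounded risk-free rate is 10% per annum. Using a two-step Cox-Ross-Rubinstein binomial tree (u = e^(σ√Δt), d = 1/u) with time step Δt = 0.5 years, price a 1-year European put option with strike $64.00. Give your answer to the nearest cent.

$9.09

CRR parameters: u = e^(σ√Δt) = e^(0.45·√0.5) = 1.3746, d = 1/u = 0.7275
Per-period rate: rΔt = 0.1·0.5 = 0.05, so R = e^0.05 = 1.0513
Risk-neutral probability p = (e^0.05 − 0.7275)/(1.3746 − 0.7275) = 0.3238/0.6472 = 0.5003
Terminal stock prices: S_uu = 113.4, S_ud = 60, S_dd = 31.75
Terminal payoffs (K − S): max(-49.38, 0) = 0, max(4, 0) = 4, max(32.25, 0) = 32.25
Node u (S = 82.48): V_u = e^(−0.05)·[0.5003·0.0000 + 0.4997·4.0000] = 1.9012
Node d (S = 43.65): V_d = e^(−0.05)·[0.5003·4.0000 + 0.4997·32.2482] = 17.2312
Node 0 (S = 60): V_0 = e^(−0.05)·[0.5003·1.9012 + 0.4997·17.2312] = 9.0947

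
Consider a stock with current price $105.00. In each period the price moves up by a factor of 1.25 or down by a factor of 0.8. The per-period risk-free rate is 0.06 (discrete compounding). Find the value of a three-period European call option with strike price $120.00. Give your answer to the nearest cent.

$17.77

Risk-neutral probability p = (1 + 0.06 − 0.8)/(1.25 − 0.8) = 0.2600/0.4500 = 0.5778
Terminal stock prices: S_uuu = 205.1, S_uud = 131.2, S_udd = 84, S_ddd = 53.76
Terminal payoffs (S − K): max(85.08, 0) = 85.08, max(11.25, 0) = 11.25, max(-36, 0) = 0, max(-66.24, 0) = 0
Node uu (S = 164.1): V_uu = 1/1.06·[0.5778·85.0781 + 0.4222·11.2500] = 50.8550
Node ud (S = 105): V_ud = 1/1.06·[0.5778·11.2500 + 0.4222·0.0000] = 6.1321
Node dd (S = 67.2): V_dd = 1/1.06·[0.5778·0.0000 + 0.4222·0.0000] = 0.0000
Node u (S = 131.2): V_u = 1/1.06·[0.5778·50.8550 + 0.4222·6.1321] = 30.1622
Node d (S = 84): V_d = 1/1.06·[0.5778·6.1321 + 0.4222·0.0000] = 3.3424
Node 0 (S = 105): V_0 = 1/1.06·[0.5778·30.1622 + 0.4222·3.3424] = 17.7720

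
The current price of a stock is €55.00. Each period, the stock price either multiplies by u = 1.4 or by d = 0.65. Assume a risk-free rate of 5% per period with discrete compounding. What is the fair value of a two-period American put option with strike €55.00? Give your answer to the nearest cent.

Risk-neutral probability p = (1 + 0.05 − 0.65)/(1.4 − 0.65) = 0.4000/0.7500 = 0.5333
Terminal stock prices: S_uu = 107.8, S_ud = 50.05, S_dd = 23.24
Terminal payoffs (K − S): max(-52.8, 0) = 0, max(4.95, 0) = 4.95, max(31.76, 0) = 31.76
Node u (S = 77): continuation = 1/1.05·[0.5333·0.0000 + 0.4667·4.9500] = 2.2000; exercise value = 0.0000 ≤ continuation, so V_u = 2.2000
Node d (S = 35.75): continuation = 1/1.05·[0.5333·4.9500 + 0.4667·31.7625] = 16.6310; exercise value = 19.2500 > continuation, so V_d = 19.2500 (exercise)
Node 0 (S = 55): continuation = 1/1.05·[0.5333·2.2000 + 0.4667·19.2500] = 9.6730; exercise value = 0.0000 ≤ continuation, so V_0 = 9.6730

€9.67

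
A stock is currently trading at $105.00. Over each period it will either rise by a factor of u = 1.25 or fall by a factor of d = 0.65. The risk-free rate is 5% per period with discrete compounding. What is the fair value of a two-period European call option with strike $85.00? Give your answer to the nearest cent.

$32.00

Risk-neutral probability p = (1 + 0.05 − 0.65)/(1.25 − 0.65) = 0.4000/0.6000 = 0.6667
Terminal stock prices: S_uu = 164.1, S_ud = 85.31, S_dd = 44.36
Terminal payoffs (S − K): max(79.06, 0) = 79.06, max(0.3125, 0) = 0.3125, max(-40.64, 0) = 0
Node u (S = 131.2): V_u = 1/1.05·[0.6667·79.0625 + 0.3333·0.3125] = 50.2976
Node d (S = 68.25): V_d = 1/1.05·[0.6667·0.3125 + 0.3333·0.0000] = 0.1984
Node 0 (S = 105): V_0 = 1/1.05·[0.6667·50.2976 + 0.3333·0.1984] = 31.9980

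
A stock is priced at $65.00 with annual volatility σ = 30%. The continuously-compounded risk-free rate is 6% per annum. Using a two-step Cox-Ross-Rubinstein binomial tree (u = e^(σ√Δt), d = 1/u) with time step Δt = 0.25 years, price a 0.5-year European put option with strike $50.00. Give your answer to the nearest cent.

$0.43

CRR parameters: u = e^(σ√Δt) = e^(0.3·√0.25) = 1.1618, d = 1/u = 0.8607
Per-period rate: rΔt = 0.06·0.25 = 0.015, so R = e^0.015 = 1.0151
Risk-neutral probability p = (e^0.015 − 0.8607)/(1.1618 − 0.8607) = 0.1544/0.3011 = 0.5128
Terminal stock prices: S_uu = 87.74, S_ud = 65, S_dd = 48.15
Terminal payoffs (K − S): max(-37.74, 0) = 0, max(-15, 0) = 0, max(1.847, 0) = 1.847
Node u (S = 75.52): V_u = e^(−0.015)·[0.5128·0.0000 + 0.4872·0.0000] = 0.0000
Node d (S = 55.95): V_d = e^(−0.015)·[0.5128·0.0000 + 0.4872·1.8468] = 0.8864
Node 0 (S = 65): V_0 = e^(−0.015)·[0.5128·0.0000 + 0.4872·0.8864] = 0.4255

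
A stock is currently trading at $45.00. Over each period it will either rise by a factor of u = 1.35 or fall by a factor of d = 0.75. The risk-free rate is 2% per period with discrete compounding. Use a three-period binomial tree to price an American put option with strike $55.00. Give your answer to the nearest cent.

$14.13

Risk-neutral probability p = (1 + 0.02 − 0.75)/(1.35 − 0.75) = 0.2700/0.6000 = 0.4500
Terminal stock prices: S_uuu = 110.7, S_uud = 61.51, S_udd = 34.17, S_ddd = 18.98
Terminal payoffs (K − S): max(-55.72, 0) = 0, max(-6.509, 0) = 0, max(20.83, 0) = 20.83, max(36.02, 0) = 36.02
Node uu (S = 82.01): continuation = 1/1.02·[0.4500·0.0000 + 0.5500·0.0000] = 0.0000; exercise value = 0.0000 ≤ continuation, so V_uu = 0.0000
Node ud (S = 45.56): continuation = 1/1.02·[0.4500·0.0000 + 0.5500·20.8281] = 11.2309; exercise value = 9.4375 ≤ continuation, so V_ud = 11.2309
Node dd (S = 25.31): continuation = 1/1.02·[0.4500·20.8281 + 0.5500·36.0156] = 28.6091; exercise value = 29.6875 > continuation, so V_dd = 29.6875 (exercise)
Node u (S = 60.75): continuation = 1/1.02·[0.4500·0.0000 + 0.5500·11.2309] = 6.0559; exercise value = 0.0000 ≤ continuation, so V_u = 6.0559
Node d (S = 33.75): continuation = 1/1.02·[0.4500·11.2309 + 0.5500·29.6875] = 20.9628; exercise value = 21.2500 > continuation, so V_d = 21.2500 (exercise)
Node 0 (S = 45): continuation = 1/1.02·[0.4500·6.0559 + 0.5500·21.2500] = 14.1300; exercise value = 10.0000 ≤ continuation, so V_0 = 14.1300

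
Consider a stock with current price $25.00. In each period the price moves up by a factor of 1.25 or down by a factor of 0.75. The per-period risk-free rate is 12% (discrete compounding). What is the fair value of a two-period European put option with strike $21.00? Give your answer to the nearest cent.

$0.37

Risk-neutral probability p = (1 + 0.12 − 0.75)/(1.25 − 0.75) = 0.3700/0.5000 = 0.7400
Terminal stock prices: S_uu = 39.06, S_ud = 23.44, S_dd = 14.06
Terminal payoffs (K − S): max(-18.06, 0) = 0, max(-2.438, 0) = 0, max(6.938, 0) = 6.938
Node u (S = 31.25): V_u = 1/1.12·[0.7400·0.0000 + 0.2600·0.0000] = 0.0000
Node d (S = 18.75): V_d = 1/1.12·[0.7400·0.0000 + 0.2600·6.9375] = 1.6105
Node 0 (S = 25): V_0 = 1/1.12·[0.7400·0.0000 + 0.2600·1.6105] = 0.3739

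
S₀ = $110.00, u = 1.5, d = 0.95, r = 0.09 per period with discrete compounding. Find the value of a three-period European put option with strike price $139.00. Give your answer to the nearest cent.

$14.29

Risk-neutral probability p = (1 + 0.09 − 0.95)/(1.5 − 0.95) = 0.1400/0.5500 = 0.2545
Terminal stock prices: S_uuu = 371.2, S_uud = 235.1, S_udd = 148.9, S_ddd = 94.31
Terminal payoffs (K − S): max(-232.2, 0) = 0, max(-96.12, 0) = 0, max(-9.912, 0) = 0, max(44.69, 0) = 44.69
Node uu (S = 247.5): V_uu = 1/1.09·[0.2545·0.0000 + 0.7455·0.0000] = 0.0000
Node ud (S = 156.8): V_ud = 1/1.09·[0.2545·0.0000 + 0.7455·0.0000] = 0.0000
Node dd (S = 99.27): V_dd = 1/1.09·[0.2545·0.0000 + 0.7455·44.6888] = 30.5628
Node u (S = 165): V_u = 1/1.09·[0.2545·0.0000 + 0.7455·0.0000] = 0.0000
Node d (S = 104.5): V_d = 1/1.09·[0.2545·0.0000 + 0.7455·30.5628] = 20.9020
Node 0 (S = 110): V_0 = 1/1.09·[0.2545·0.0000 + 0.7455·20.9020] = 14.2949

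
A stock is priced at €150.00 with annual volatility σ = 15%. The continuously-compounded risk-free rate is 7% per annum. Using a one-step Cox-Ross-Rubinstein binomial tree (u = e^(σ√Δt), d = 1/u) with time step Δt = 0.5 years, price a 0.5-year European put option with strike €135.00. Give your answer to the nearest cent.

€0.03

CRR parameters: u = e^(σ√Δt) = e^(0.15·√0.5) = 1.1119, d = 1/u = 0.8994
Per-period rate: rΔt = 0.07·0.5 = 0.035, so R = e^0.035 = 1.0356
Risk-neutral probability p = (e^0.035 − 0.8994)/(1.1119 − 0.8994) = 0.1363/0.2125 = 0.6411
Terminal stock prices: S_u = 166.8, S_d = 134.9
Terminal payoffs (K − S): max(-31.78, 0) = 0, max(0.09521, 0) = 0.09521
Node 0 (S = 150): V_0 = e^(−0.035)·[0.6411·0.0000 + 0.3589·0.0952] = 0.0330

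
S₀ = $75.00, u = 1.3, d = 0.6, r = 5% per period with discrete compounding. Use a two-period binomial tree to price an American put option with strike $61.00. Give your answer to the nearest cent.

$5.96

Risk-neutral probability p = (1 + 0.05 − 0.6)/(1.3 − 0.6) = 0.4500/0.7000 = 0.6429
Terminal stock prices: S_uu = 126.8, S_ud = 58.5, S_dd = 27
Terminal payoffs (K − S): max(-65.75, 0) = 0, max(2.5, 0) = 2.5, max(34, 0) = 34
Node u (S = 97.5): continuation = 1/1.05·[0.6429·0.0000 + 0.3571·2.5000] = 0.8503; exercise value = 0.0000 ≤ continuation, so V_u = 0.8503
Node d (S = 45): continuation = 1/1.05·[0.6429·2.5000 + 0.3571·34.0000] = 13.0952; exercise value = 16.0000 > continuation, so V_d = 16.0000 (exercise)
Node 0 (S = 75): continuation = 1/1.05·[0.6429·0.8503 + 0.3571·16.0000] = 5.9628; exercise value = 0.0000 ≤ continuation, so V_0 = 5.9628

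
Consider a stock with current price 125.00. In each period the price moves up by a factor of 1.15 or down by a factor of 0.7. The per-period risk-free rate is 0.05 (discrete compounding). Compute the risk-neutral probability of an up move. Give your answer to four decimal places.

Risk-neutral probability p = (1 + 0.05 − 0.7)/(1.15 − 0.7) = 0.3500/0.4500 = 0.7778

p = 0.7778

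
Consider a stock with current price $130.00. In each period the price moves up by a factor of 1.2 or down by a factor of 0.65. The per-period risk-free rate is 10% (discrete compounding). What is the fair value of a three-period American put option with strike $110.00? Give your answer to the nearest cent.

$5.27

Risk-neutral probability p = (1 + 0.1 − 0.65)/(1.2 − 0.65) = 0.4500/0.5500 = 0.8182
Terminal stock prices: S_uuu = 224.6, S_uud = 121.7, S_udd = 65.91, S_ddd = 35.7
Terminal payoffs (K − S): max(-114.6, 0) = 0, max(-11.68, 0) = 0, max(44.09, 0) = 44.09, max(74.3, 0) = 74.3
Node uu (S = 187.2): continuation = 1/1.1·[0.8182·0.0000 + 0.1818·0.0000] = 0.0000; exercise value = 0.0000 ≤ continuation, so V_uu = 0.0000
Node ud (S = 101.4): continuation = 1/1.1·[0.8182·0.0000 + 0.1818·44.0900] = 7.2876; exercise value = 8.6000 > continuation, so V_ud = 8.6000 (exercise)
Node dd (S = 54.93): continuation = 1/1.1·[0.8182·44.0900 + 0.1818·74.2987] = 45.0750; exercise value = 55.0750 > continuation, so V_dd = 55.0750 (exercise)
Node u (S = 156): continuation = 1/1.1·[0.8182·0.0000 + 0.1818·8.6000] = 1.4215; exercise value = 0.0000 ≤ continuation, so V_u = 1.4215
Node d (S = 84.5): continuation = 1/1.1·[0.8182·8.6000 + 0.1818·55.0750] = 15.5000; exercise value = 25.5000 > continuation, so V_d = 25.5000 (exercise)
Node 0 (S = 130): continuation = 1/1.1·[0.8182·1.4215 + 0.1818·25.5000] = 5.2722; exercise value = 0.0000 ≤ continuation, so V_0 = 5.2722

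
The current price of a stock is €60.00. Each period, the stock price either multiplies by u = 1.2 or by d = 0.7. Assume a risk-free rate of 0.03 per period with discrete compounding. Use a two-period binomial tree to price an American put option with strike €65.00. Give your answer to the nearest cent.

Risk-neutral probability p = (1 + 0.03 − 0.7)/(1.2 − 0.7) = 0.3300/0.5000 = 0.6600
Terminal stock prices: S_uu = 86.4, S_ud = 50.4, S_dd = 29.4
Terminal payoffs (K − S): max(-21.4, 0) = 0, max(14.6, 0) = 14.6, max(35.6, 0) = 35.6
Node u (S = 72): continuation = 1/1.03·[0.6600·0.0000 + 0.3400·14.6000] = 4.8194; exercise value = 0.0000 ≤ continuation, so V_u = 4.8194
Node d (S = 42): continuation = 1/1.03·[0.6600·14.6000 + 0.3400·35.6000] = 21.1068; exercise value = 23.0000 > continuation, so V_d = 23.0000 (exercise)
Node 0 (S = 60): continuation = 1/1.03·[0.6600·4.8194 + 0.3400·23.0000] = 10.6804; exercise value = 5.0000 ≤ continuation, so V_0 = 10.6804

€10.68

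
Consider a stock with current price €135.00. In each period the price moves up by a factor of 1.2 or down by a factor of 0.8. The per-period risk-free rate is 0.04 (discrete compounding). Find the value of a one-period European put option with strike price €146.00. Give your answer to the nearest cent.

€14.62

Risk-neutral probability p = (1 + 0.04 − 0.8)/(1.2 − 0.8) = 0.2400/0.4000 = 0.6000
Terminal stock prices: S_u = 162, S_d = 108
Terminal payoffs (K − S): max(-16, 0) = 0, max(38, 0) = 38
Node 0 (S = 135): V_0 = 1/1.04·[0.6000·0.0000 + 0.4000·38.0000] = 14.6154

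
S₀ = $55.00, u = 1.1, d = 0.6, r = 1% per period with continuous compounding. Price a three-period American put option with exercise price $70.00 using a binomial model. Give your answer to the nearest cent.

$15.00

Risk-neutral probability p = (e^0.01 − 0.6)/(1.1 − 0.6) = 0.4101/0.5000 = 0.8201
Terminal stock prices: S_uuu = 73.21, S_uud = 39.93, S_udd = 21.78, S_ddd = 11.88
Terminal payoffs (K − S): max(-3.205, 0) = 0, max(30.07, 0) = 30.07, max(48.22, 0) = 48.22, max(58.12, 0) = 58.12
Node uu (S = 66.55): continuation = e^(−0.01)·[0.8201·0.0000 + 0.1799·30.0700] = 5.3558; exercise value = 3.4500 ≤ continuation, so V_uu = 5.3558
Node ud (S = 36.3): continuation = e^(−0.01)·[0.8201·30.0700 + 0.1799·48.2200] = 33.0035; exercise value = 33.7000 > continuation, so V_ud = 33.7000 (exercise)
Node dd (S = 19.8): continuation = e^(−0.01)·[0.8201·48.2200 + 0.1799·58.1200] = 49.5035; exercise value = 50.2000 > continuation, so V_dd = 50.2000 (exercise)
Node u (S = 60.5): continuation = e^(−0.01)·[0.8201·5.3558 + 0.1799·33.7000] = 10.3508; exercise value = 9.5000 ≤ continuation, so V_u = 10.3508
Node d (S = 33): continuation = e^(−0.01)·[0.8201·33.7000 + 0.1799·50.2000] = 36.3035; exercise value = 37.0000 > continuation, so V_d = 37.0000 (exercise)
Node 0 (S = 55): continuation = e^(−0.01)·[0.8201·10.3508 + 0.1799·37.0000] = 14.9943; exercise value = 15.0000 > continuation, so V_0 = 15.0000 (exercise)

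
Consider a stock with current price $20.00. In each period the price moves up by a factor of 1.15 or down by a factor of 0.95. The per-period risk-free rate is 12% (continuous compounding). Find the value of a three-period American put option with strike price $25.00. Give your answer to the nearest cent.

$5.00

Risk-neutral probability p = (e^0.12 − 0.95)/(1.15 − 0.95) = 0.1775/0.2000 = 0.8875
Terminal stock prices: S_uuu = 30.42, S_uud = 25.13, S_udd = 20.76, S_ddd = 17.15
Terminal payoffs (K − S): max(-5.417, 0) = 0, max(-0.1275, 0) = 0, max(4.242, 0) = 4.242, max(7.853, 0) = 7.853
Node uu (S = 26.45): continuation = e^(−0.12)·[0.8875·0.0000 + 0.1125·0.0000] = 0.0000; exercise value = 0.0000 ≤ continuation, so V_uu = 0.0000
Node ud (S = 21.85): continuation = e^(−0.12)·[0.8875·0.0000 + 0.1125·4.2425] = 0.4234; exercise value = 3.1500 > continuation, so V_ud = 3.1500 (exercise)
Node dd (S = 18.05): continuation = e^(−0.12)·[0.8875·4.2425 + 0.1125·7.8525] = 4.1230; exercise value = 6.9500 > continuation, so V_dd = 6.9500 (exercise)
Node u (S = 23): continuation = e^(−0.12)·[0.8875·0.0000 + 0.1125·3.1500] = 0.3143; exercise value = 2.0000 > continuation, so V_u = 2.0000 (exercise)
Node d (S = 19): continuation = e^(−0.12)·[0.8875·3.1500 + 0.1125·6.9500] = 3.1730; exercise value = 6.0000 > continuation, so V_d = 6.0000 (exercise)
Node 0 (S = 20): continuation = e^(−0.12)·[0.8875·2.0000 + 0.1125·6.0000] = 2.1730; exercise value = 5.0000 > continuation, so V_0 = 5.0000 (exercise)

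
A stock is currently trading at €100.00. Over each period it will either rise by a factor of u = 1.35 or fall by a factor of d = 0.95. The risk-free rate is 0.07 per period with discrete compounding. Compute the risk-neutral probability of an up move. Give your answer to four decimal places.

p = 0.3000

Risk-neutral probability p = (1 + 0.07 − 0.95)/(1.35 − 0.95) = 0.1200/0.4000 = 0.3000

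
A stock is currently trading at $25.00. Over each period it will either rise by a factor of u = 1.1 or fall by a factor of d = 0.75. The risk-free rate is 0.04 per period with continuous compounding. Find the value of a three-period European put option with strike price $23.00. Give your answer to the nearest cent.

$0.63

Risk-neutral probability p = (e^0.04 − 0.75)/(1.1 − 0.75) = 0.2908/0.3500 = 0.8309
Terminal stock prices: S_uuu = 33.28, S_uud = 22.69, S_udd = 15.47, S_ddd = 10.55
Terminal payoffs (K − S): max(-10.28, 0) = 0, max(0.3125, 0) = 0.3125, max(7.531, 0) = 7.531, max(12.45, 0) = 12.45
Node uu (S = 30.25): V_uu = e^(−0.04)·[0.8309·0.0000 + 0.1691·0.3125] = 0.0508
Node ud (S = 20.63): V_ud = e^(−0.04)·[0.8309·0.3125 + 0.1691·7.5312] = 1.4732
Node dd (S = 14.06): V_dd = e^(−0.04)·[0.8309·7.5312 + 0.1691·12.4531] = 8.0357
Node u (S = 27.5): V_u = e^(−0.04)·[0.8309·0.0508 + 0.1691·1.4732] = 0.2799
Node d (S = 18.75): V_d = e^(−0.04)·[0.8309·1.4732 + 0.1691·8.0357] = 2.4817
Node 0 (S = 25): V_0 = e^(−0.04)·[0.8309·0.2799 + 0.1691·2.4817] = 0.6267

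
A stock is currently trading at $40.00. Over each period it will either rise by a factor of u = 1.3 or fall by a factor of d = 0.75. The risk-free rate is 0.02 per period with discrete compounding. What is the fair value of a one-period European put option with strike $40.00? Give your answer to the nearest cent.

$4.99

Risk-neutral probability p = (1 + 0.02 − 0.75)/(1.3 − 0.75) = 0.2700/0.5500 = 0.4909
Terminal stock prices: S_u = 52, S_d = 30
Terminal payoffs (K − S): max(-12, 0) = 0, max(10, 0) = 10
Node 0 (S = 40): V_0 = 1/1.02·[0.4909·0.0000 + 0.5091·10.0000] = 4.9911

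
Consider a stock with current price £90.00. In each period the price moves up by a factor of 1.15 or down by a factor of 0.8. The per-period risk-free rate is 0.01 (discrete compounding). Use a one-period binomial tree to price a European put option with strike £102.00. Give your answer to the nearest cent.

£11.88

Risk-neutral probability p = (1 + 0.01 − 0.8)/(1.15 − 0.8) = 0.2100/0.3500 = 0.6000
Terminal stock prices: S_u = 103.5, S_d = 72
Terminal payoffs (K − S): max(-1.5, 0) = 0, max(30, 0) = 30
Node 0 (S = 90): V_0 = 1/1.01·[0.6000·0.0000 + 0.4000·30.0000] = 11.8812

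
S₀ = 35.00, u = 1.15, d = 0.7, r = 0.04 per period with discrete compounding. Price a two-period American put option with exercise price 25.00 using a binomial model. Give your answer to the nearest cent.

Risk-neutral probability p = (1 + 0.04 − 0.7)/(1.15 − 0.7) = 0.3400/0.4500 = 0.7556
Terminal stock prices: S_uu = 46.29, S_ud = 28.17, S_dd = 17.15
Terminal payoffs (K − S): max(-21.29, 0) = 0, max(-3.175, 0) = 0, max(7.85, 0) = 7.85
Node u (S = 40.25): continuation = 1/1.04·[0.7556·0.0000 + 0.2444·0.0000] = 0.0000; exercise value = 0.0000 ≤ continuation, so V_u = 0.0000
Node d (S = 24.5): continuation = 1/1.04·[0.7556·0.0000 + 0.2444·7.8500] = 1.8451; exercise value = 0.5000 ≤ continuation, so V_d = 1.8451
Node 0 (S = 35): continuation = 1/1.04·[0.7556·0.0000 + 0.2444·1.8451] = 0.4337; exercise value = 0.0000 ≤ continuation, so V_0 = 0.4337

0.43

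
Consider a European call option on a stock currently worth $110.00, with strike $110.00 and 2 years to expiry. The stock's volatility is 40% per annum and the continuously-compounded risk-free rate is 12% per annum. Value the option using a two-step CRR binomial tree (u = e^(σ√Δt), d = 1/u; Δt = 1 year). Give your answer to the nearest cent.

CRR parameters: u = e^(σ√Δt) = e^(0.4·√1) = 1.4918, d = 1/u = 0.6703
Per-period rate: rΔt = 0.12·1 = 0.12, so R = e^0.12 = 1.1275
Risk-neutral probability p = (e^0.12 − 0.6703)/(1.4918 − 0.6703) = 0.4572/0.8215 = 0.5565
Terminal stock prices: S_uu = 244.8, S_ud = 110, S_dd = 49.43
Terminal payoffs (S − K): max(134.8, 0) = 134.8, max(0, 0) = 0, max(-60.57, 0) = 0
Node u (S = 164.1): V_u = e^(−0.12)·[0.5565·134.8095 + 0.4435·0.0000] = 66.5395
Node d (S = 73.74): V_d = e^(−0.12)·[0.5565·0.0000 + 0.4435·0.0000] = 0.0000
Node 0 (S = 110): V_0 = e^(−0.12)·[0.5565·66.5395 + 0.4435·0.0000] = 32.8426

$32.84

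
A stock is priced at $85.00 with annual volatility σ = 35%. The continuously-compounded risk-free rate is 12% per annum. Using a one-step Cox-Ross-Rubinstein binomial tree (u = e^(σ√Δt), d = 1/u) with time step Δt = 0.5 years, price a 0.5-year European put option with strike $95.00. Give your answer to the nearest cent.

$11.81

CRR parameters: u = e^(σ√Δt) = e^(0.35·√0.5) = 1.2808, d = 1/u = 0.7808
Per-period rate: rΔt = 0.12·0.5 = 0.06, so R = e^0.06 = 1.0618
Risk-neutral probability p = (e^0.06 − 0.7808)/(1.2808 − 0.7808) = 0.2811/0.5000 = 0.5621
Terminal stock prices: S_u = 108.9, S_d = 66.36
Terminal payoffs (K − S): max(-13.87, 0) = 0, max(28.64, 0) = 28.64
Node 0 (S = 85): V_0 = e^(−0.06)·[0.5621·0.0000 + 0.4379·28.6354] = 11.8091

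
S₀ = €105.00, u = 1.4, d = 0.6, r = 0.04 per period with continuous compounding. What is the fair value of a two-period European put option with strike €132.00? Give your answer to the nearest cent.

Risk-neutral probability p = (e^0.04 − 0.6)/(1.4 − 0.6) = 0.4408/0.8000 = 0.5510
Terminal stock prices: S_uu = 205.8, S_ud = 88.2, S_dd = 37.8
Terminal payoffs (K − S): max(-73.8, 0) = 0, max(43.8, 0) = 43.8, max(94.2, 0) = 94.2
Node u (S = 147): V_u = e^(−0.04)·[0.5510·0.0000 + 0.4490·43.8000] = 18.8945
Node d (S = 63): V_d = e^(−0.04)·[0.5510·43.8000 + 0.4490·94.2000] = 63.8242
Node 0 (S = 105): V_0 = e^(−0.04)·[0.5510·18.8945 + 0.4490·63.8242] = 37.5355

€37.54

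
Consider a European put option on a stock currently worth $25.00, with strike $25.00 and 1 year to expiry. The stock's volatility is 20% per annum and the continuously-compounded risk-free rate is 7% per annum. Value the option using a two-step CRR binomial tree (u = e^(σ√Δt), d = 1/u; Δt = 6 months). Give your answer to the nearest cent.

CRR parameters: u = e^(σ√Δt) = e^(0.2·√0.5) = 1.1519, d = 1/u = 0.8681
Per-period rate: rΔt = 0.07·0.5 = 0.035, so R = e^0.035 = 1.0356
Risk-neutral probability p = (e^0.035 − 0.8681)/(1.1519 − 0.8681) = 0.1675/0.2838 = 0.5902
Terminal stock prices: S_uu = 33.17, S_ud = 25, S_dd = 18.84
Terminal payoffs (K − S): max(-8.172, 0) = 0, max(0, 0) = 0, max(6.159, 0) = 6.159
Node u (S = 28.8): V_u = e^(−0.035)·[0.5902·0.0000 + 0.4098·0.0000] = 0.0000
Node d (S = 21.7): V_d = e^(−0.035)·[0.5902·0.0000 + 0.4098·6.1590] = 2.4370
Node 0 (S = 25): V_0 = e^(−0.035)·[0.5902·0.0000 + 0.4098·2.4370] = 0.9643

$0.96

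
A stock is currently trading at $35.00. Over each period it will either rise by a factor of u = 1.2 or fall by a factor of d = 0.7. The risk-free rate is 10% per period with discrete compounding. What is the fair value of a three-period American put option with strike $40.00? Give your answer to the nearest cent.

Risk-neutral probability p = (1 + 0.1 − 0.7)/(1.2 − 0.7) = 0.4000/0.5000 = 0.8000
Terminal stock prices: S_uuu = 60.48, S_uud = 35.28, S_udd = 20.58, S_ddd = 12
Terminal payoffs (K − S): max(-20.48, 0) = 0, max(4.72, 0) = 4.72, max(19.42, 0) = 19.42, max(28, 0) = 28
Node uu (S = 50.4): continuation = 1/1.1·[0.8000·0.0000 + 0.2000·4.7200] = 0.8582; exercise value = 0.0000 ≤ continuation, so V_uu = 0.8582
Node ud (S = 29.4): continuation = 1/1.1·[0.8000·4.7200 + 0.2000·19.4200] = 6.9636; exercise value = 10.6000 > continuation, so V_ud = 10.6000 (exercise)
Node dd (S = 17.15): continuation = 1/1.1·[0.8000·19.4200 + 0.2000·27.9950] = 19.2136; exercise value = 22.8500 > continuation, so V_dd = 22.8500 (exercise)
Node u (S = 42): continuation = 1/1.1·[0.8000·0.8582 + 0.2000·10.6000] = 2.5514; exercise value = 0.0000 ≤ continuation, so V_u = 2.5514
Node d (S = 24.5): continuation = 1/1.1·[0.8000·10.6000 + 0.2000·22.8500] = 11.8636; exercise value = 15.5000 > continuation, so V_d = 15.5000 (exercise)
Node 0 (S = 35): continuation = 1/1.1·[0.8000·2.5514 + 0.2000·15.5000] = 4.6737; exercise value = 5.0000 > continuation, so V_0 = 5.0000 (exercise)

$5.00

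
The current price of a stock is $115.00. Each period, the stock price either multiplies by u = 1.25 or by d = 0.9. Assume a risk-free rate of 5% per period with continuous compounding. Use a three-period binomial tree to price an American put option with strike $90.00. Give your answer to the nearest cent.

$0.97

Risk-neutral probability p = (e^0.05 − 0.9)/(1.25 − 0.9) = 0.1513/0.3500 = 0.4322
Terminal stock prices: S_uuu = 224.6, S_uud = 161.7, S_udd = 116.4, S_ddd = 83.84
Terminal payoffs (K − S): max(-134.6, 0) = 0, max(-71.72, 0) = 0, max(-26.44, 0) = 0, max(6.165, 0) = 6.165
Node uu (S = 179.7): continuation = e^(−0.05)·[0.4322·0.0000 + 0.5678·0.0000] = 0.0000; exercise value = 0.0000 ≤ continuation, so V_uu = 0.0000
Node ud (S = 129.4): continuation = e^(−0.05)·[0.4322·0.0000 + 0.5678·0.0000] = 0.0000; exercise value = 0.0000 ≤ continuation, so V_ud = 0.0000
Node dd (S = 93.15): continuation = e^(−0.05)·[0.4322·0.0000 + 0.5678·6.1650] = 3.3297; exercise value = 0.0000 ≤ continuation, so V_dd = 3.3297
Node u (S = 143.8): continuation = e^(−0.05)·[0.4322·0.0000 + 0.5678·0.0000] = 0.0000; exercise value = 0.0000 ≤ continuation, so V_u = 0.0000
Node d (S = 103.5): continuation = e^(−0.05)·[0.4322·0.0000 + 0.5678·3.3297] = 1.7984; exercise value = 0.0000 ≤ continuation, so V_d = 1.7984
Node 0 (S = 115): continuation = e^(−0.05)·[0.4322·0.0000 + 0.5678·1.7984] = 0.9713; exercise value = 0.0000 ≤ continuation, so V_0 = 0.9713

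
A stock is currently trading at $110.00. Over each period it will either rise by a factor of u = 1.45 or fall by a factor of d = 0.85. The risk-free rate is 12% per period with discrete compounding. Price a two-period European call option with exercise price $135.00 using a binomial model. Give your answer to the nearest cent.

Risk-neutral probability p = (1 + 0.12 − 0.85)/(1.45 − 0.85) = 0.2700/0.6000 = 0.4500
Terminal stock prices: S_uu = 231.3, S_ud = 135.6, S_dd = 79.47
Terminal payoffs (S − K): max(96.28, 0) = 96.28, max(0.575, 0) = 0.575, max(-55.53, 0) = 0
Node u (S = 159.5): V_u = 1/1.12·[0.4500·96.2750 + 0.5500·0.5750] = 38.9643
Node d (S = 93.5): V_d = 1/1.12·[0.4500·0.5750 + 0.5500·0.0000] = 0.2310
Node 0 (S = 110): V_0 = 1/1.12·[0.4500·38.9643 + 0.5500·0.2310] = 15.7687

$15.77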